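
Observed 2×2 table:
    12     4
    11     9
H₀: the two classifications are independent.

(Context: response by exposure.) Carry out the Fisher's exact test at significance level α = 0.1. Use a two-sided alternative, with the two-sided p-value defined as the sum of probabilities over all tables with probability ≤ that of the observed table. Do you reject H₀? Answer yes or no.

Margins: r₁=16, r₂=20, c₁=23, c₂=13, n=36
p_obs = C(16,12)·C(20,11)/C(36,23); sum pmf over tables with pmf ≤ p_obs
p-value (two-sided) = 0.30135
At α=0.1: p ≥ α → fail to reject H₀

reject H₀: no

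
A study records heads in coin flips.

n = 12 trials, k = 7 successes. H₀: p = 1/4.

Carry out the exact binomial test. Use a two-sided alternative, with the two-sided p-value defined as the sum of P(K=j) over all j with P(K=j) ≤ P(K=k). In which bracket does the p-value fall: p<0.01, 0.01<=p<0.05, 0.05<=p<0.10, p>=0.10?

Exact binomial: n=12, k=7, p₀=1/4=0.2500
P(X=j) = C(n,j)·p₀^j·(1−p₀)^(n−j); p = Σ P(X=j) over j with P(X=j) ≤ P(X=7)
p-value (two-sided) = 0.01425
→ bracket: 0.01<=p<0.05

p-value bracket: 0.01<=p<0.05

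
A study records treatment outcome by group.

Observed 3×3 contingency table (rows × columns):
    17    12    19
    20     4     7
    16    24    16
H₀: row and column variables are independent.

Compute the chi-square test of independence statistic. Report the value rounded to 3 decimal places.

test statistic = 15.377

Row totals [48, 31, 56], col totals [53, 40, 42], n=135
χ² = (17−18.84)²/18.84 + (12−14.22)²/14.22 + (19−14.93)²/14.93 + (20−12.17)²/12.17 + (4−9.19)²/9.19 + (7−9.64)²/9.64 + (16−21.99)²/21.99 + (24−16.59)²/16.59 + (16−17.42)²/17.42 = 15.3768
df = 4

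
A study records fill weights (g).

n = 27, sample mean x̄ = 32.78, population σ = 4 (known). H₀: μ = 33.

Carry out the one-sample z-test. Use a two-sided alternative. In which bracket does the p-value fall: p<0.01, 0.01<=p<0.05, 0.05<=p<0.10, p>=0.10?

p-value bracket: p>=0.10

SE = σ/√n = 4/√27 = 0.7698
z = (x̄−μ₀)/SE = (32.78−33)/0.7698 = -0.2858
p-value (two-sided) = 0.77504
→ bracket: p>=0.10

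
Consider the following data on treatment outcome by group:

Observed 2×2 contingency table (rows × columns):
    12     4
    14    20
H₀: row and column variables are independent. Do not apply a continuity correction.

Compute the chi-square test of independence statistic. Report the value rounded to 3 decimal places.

test statistic = 4.987

Row totals [16, 34], col totals [26, 24], n=50
χ² = (12−8.32)²/8.32 + (4−7.68)²/7.68 + (14−17.68)²/17.68 + (20−16.32)²/16.32 = 4.9868
df = 1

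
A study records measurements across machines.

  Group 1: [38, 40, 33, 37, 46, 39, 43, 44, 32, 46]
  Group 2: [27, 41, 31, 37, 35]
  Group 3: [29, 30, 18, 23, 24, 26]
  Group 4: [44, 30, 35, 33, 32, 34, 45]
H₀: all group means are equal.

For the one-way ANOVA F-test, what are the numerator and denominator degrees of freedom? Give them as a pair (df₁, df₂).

k = 4 groups, N = 28 total
df = (k−1, N−k) = (4−1, 28−4) = (3, 24)

degrees of freedom = [3, 24]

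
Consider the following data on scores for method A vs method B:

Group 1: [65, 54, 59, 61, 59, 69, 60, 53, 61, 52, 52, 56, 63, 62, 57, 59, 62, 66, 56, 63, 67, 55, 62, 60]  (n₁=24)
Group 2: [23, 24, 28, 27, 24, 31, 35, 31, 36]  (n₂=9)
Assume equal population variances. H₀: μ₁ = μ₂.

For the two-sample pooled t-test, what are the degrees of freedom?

degrees of freedom = 31

df = n₁ + n₂ − 2 = 24 + 9 − 2 = 31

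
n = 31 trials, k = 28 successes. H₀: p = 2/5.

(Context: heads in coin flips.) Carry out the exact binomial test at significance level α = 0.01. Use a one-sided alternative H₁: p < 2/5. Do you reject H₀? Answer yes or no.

Exact binomial: n=31, k=28, p₀=2/5=0.4000
P(X≤28) from Σ C(n,i)·p₀^i·(1−p₀)^(n−i)
p-value (one-sided, H₁ less) = 1.00000
At α=0.01: p ≥ α → fail to reject H₀

reject H₀: no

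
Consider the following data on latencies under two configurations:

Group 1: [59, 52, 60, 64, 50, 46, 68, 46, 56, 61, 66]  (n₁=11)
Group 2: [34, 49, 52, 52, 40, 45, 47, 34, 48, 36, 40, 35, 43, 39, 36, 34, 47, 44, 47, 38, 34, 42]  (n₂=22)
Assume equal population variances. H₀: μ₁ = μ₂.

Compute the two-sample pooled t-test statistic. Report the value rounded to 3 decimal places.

test statistic = 6.277

x̄₁=57.091, s₁=7.726, n₁=11
x̄₂=41.636, s₂=6.099, n₂=22
s_p² = [10·7.726² + 21·6.099²]/31 = 44.4516
SE = √(s_p²·(1/11+1/22)) = 2.4620
t = (57.091−41.636)/2.4620 = 6.2772
df = 31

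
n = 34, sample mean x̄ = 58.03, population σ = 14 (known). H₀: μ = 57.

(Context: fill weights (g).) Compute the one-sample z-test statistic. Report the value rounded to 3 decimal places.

test statistic = 0.429

SE = σ/√n = 14/√34 = 2.4010
z = (x̄−μ₀)/SE = (58.03−57)/2.4010 = 0.4290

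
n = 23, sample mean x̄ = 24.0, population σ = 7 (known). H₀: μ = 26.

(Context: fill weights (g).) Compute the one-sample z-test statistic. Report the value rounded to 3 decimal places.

SE = σ/√n = 7/√23 = 1.4596
z = (x̄−μ₀)/SE = (24.0−26)/1.4596 = -1.3702

test statistic = -1.370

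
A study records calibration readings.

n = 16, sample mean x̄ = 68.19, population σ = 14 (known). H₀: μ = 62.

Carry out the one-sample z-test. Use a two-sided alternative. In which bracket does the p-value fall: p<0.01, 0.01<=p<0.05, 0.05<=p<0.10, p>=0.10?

SE = σ/√n = 14/√16 = 3.5000
z = (x̄−μ₀)/SE = (68.19−62)/3.5000 = 1.7686
p-value (two-sided) = 0.07697
→ bracket: 0.05<=p<0.10

p-value bracket: 0.05<=p<0.10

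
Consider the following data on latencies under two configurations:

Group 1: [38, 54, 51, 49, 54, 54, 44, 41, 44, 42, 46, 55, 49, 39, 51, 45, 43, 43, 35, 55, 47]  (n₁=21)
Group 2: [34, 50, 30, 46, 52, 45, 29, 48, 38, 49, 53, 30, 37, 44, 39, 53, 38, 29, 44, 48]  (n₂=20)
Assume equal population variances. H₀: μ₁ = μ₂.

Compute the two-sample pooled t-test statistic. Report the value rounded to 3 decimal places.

test statistic = 2.137

x̄₁=46.619, s₁=5.987, n₁=21
x̄₂=41.800, s₂=8.320, n₂=20
s_p² = [20·5.987² + 19·8.320²]/39 = 52.1065
SE = √(s_p²·(1/21+1/20)) = 2.2553
t = (46.619−41.800)/2.2553 = 2.1367
df = 39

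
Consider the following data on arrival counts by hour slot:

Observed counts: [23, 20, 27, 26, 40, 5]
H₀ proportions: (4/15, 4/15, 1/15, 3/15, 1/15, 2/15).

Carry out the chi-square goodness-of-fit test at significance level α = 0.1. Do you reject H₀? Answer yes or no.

reject H₀: yes

n = 141; E_i = n·p_i = [37.60, 37.60, 9.40, 28.20, 9.40, 18.80]
χ² = (23−37.60)²/37.60 + (20−37.60)²/37.60 + (27−9.40)²/9.40 + (26−28.20)²/28.20 + (40−9.40)²/9.40 + (5−18.80)²/18.80 = 156.7748
df = 5
p-value (upper-tail) = 0.00000
At α=0.1: p < α → reject H₀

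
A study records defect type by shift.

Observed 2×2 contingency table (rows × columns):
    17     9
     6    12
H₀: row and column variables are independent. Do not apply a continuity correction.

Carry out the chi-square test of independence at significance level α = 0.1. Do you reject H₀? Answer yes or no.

Row totals [26, 18], col totals [23, 21], n=44
χ² = (17−13.59)²/13.59 + (9−12.41)²/12.41 + (6−9.41)²/9.41 + (12−8.59)²/8.59 = 4.3797
df = 1
p-value (upper-tail) = 0.03637
At α=0.1: p < α → reject H₀

reject H₀: yes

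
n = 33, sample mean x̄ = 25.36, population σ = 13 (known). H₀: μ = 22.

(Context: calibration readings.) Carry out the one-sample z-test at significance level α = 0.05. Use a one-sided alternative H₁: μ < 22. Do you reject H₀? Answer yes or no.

reject H₀: no

SE = σ/√n = 13/√33 = 2.2630
z = (x̄−μ₀)/SE = (25.36−22)/2.2630 = 1.4847
p-value (one-sided, H₁ less) = 0.93119
At α=0.05: p ≥ α → fail to reject H₀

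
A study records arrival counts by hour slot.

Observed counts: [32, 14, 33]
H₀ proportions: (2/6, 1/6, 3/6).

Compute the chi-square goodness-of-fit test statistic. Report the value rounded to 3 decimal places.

test statistic = 2.342

n = 79; E_i = n·p_i = [26.33, 13.17, 39.50]
χ² = (32−26.33)²/26.33 + (14−13.17)²/13.17 + (33−39.50)²/39.50 = 2.3418
df = 2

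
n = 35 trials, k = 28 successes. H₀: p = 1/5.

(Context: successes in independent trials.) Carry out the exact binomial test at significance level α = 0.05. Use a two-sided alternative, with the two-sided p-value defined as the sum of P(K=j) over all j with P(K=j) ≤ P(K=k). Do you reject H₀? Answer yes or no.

reject H₀: yes

Exact binomial: n=35, k=28, p₀=1/5=0.2000
P(X=j) = C(n,j)·p₀^j·(1−p₀)^(n−j); p = Σ P(X=j) over j with P(X=j) ≤ P(X=28)
p-value (two-sided) = 0.00000
At α=0.05: p < α → reject H₀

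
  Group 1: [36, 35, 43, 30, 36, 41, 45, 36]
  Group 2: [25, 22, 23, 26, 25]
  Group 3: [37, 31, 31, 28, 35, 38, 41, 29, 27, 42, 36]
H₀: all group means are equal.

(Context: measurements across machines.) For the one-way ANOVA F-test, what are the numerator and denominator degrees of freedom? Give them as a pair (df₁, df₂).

k = 3 groups, N = 24 total
df = (k−1, N−k) = (3−1, 24−3) = (2, 21)

degrees of freedom = [2, 21]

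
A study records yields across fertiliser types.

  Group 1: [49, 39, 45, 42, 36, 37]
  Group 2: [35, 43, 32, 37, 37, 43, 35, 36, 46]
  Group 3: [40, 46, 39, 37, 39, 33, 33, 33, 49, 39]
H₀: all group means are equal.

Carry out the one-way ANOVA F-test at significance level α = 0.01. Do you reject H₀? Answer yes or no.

reject H₀: no

Group means [41.33, 38.22, 38.80], grand mean 39.200
SSB = Σnᵢ(x̄ᵢ−x̄)² = 37.511; SSW = ΣΣ(x−x̄ᵢ)² = 560.489
MSB = 37.511/2 = 18.7556; MSW = 560.489/22 = 25.4768
F = MSB/MSW = 0.7362
df = (2, 22)
p-value (upper-tail) = 0.49037
At α=0.01: p ≥ α → fail to reject H₀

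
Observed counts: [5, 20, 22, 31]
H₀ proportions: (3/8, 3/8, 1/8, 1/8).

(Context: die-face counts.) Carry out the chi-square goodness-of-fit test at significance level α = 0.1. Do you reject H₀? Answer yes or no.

reject H₀: yes

n = 78; E_i = n·p_i = [29.25, 29.25, 9.75, 9.75]
χ² = (5−29.25)²/29.25 + (20−29.25)²/29.25 + (22−9.75)²/9.75 + (31−9.75)²/9.75 = 84.7350
df = 3
p-value (upper-tail) = 0.00000
At α=0.1: p < α → reject H₀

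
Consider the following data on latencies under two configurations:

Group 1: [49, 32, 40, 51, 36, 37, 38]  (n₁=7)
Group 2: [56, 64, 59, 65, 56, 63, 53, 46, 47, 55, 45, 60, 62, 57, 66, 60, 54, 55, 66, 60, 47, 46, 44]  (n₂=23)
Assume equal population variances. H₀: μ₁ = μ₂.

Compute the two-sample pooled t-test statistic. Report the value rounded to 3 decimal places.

test statistic = -5.031

x̄₁=40.429, s₁=6.997, n₁=7
x̄₂=55.913, s₂=7.166, n₂=23
s_p² = [6·6.997² + 22·7.166²]/28 = 50.8407
SE = √(s_p²·(1/7+1/23)) = 3.0779
t = (40.429−55.913)/3.0779 = -5.0309
df = 28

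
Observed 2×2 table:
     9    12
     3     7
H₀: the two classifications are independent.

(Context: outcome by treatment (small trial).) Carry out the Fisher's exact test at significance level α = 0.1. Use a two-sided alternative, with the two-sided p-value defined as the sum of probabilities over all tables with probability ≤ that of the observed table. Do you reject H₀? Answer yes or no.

Margins: r₁=21, r₂=10, c₁=12, c₂=19, n=31
p_obs = C(21,9)·C(10,3)/C(31,12); sum pmf over tables with pmf ≤ p_obs
p-value (two-sided) = 0.69719
At α=0.1: p ≥ α → fail to reject H₀

reject H₀: no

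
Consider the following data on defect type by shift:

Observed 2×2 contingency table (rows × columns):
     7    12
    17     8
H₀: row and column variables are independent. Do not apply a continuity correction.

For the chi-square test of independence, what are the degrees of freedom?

degrees of freedom = 1

df = (r−1)(c−1) = (2−1)·(2−1) = 1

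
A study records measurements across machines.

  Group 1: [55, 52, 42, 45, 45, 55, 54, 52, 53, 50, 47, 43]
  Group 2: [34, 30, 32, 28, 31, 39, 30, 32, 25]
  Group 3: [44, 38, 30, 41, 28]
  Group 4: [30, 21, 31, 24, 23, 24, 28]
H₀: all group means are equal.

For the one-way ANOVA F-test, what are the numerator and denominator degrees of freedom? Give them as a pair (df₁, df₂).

k = 4 groups, N = 33 total
df = (k−1, N−k) = (4−1, 33−4) = (3, 29)

degrees of freedom = [3, 29]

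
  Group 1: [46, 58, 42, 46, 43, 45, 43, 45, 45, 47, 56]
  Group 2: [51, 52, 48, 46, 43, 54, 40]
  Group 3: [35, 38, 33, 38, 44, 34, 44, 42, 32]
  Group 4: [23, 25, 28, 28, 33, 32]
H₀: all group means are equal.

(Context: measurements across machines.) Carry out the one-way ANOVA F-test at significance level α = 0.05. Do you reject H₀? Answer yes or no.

reject H₀: yes

Group means [46.91, 47.71, 37.78, 28.17], grand mean 41.182
SSB = Σnᵢ(x̄ᵢ−x̄)² = 1780.183; SSW = ΣΣ(x−x̄ᵢ)² = 674.727
MSB = 1780.183/3 = 593.3942; MSW = 674.727/29 = 23.2664
F = MSB/MSW = 25.5043
df = (3, 29)
p-value (upper-tail) = 0.00000
At α=0.05: p < α → reject H₀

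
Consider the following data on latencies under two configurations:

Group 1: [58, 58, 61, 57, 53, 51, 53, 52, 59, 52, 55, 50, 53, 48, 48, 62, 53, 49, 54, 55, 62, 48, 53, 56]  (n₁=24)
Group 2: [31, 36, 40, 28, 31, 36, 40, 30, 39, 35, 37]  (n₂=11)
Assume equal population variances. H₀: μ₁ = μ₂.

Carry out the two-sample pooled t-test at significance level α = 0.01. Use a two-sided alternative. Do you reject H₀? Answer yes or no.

reject H₀: yes

x̄₁=54.167, s₁=4.270, n₁=24
x̄₂=34.818, s₂=4.215, n₂=11
s_p² = [23·4.270² + 10·4.215²]/33 = 18.0900
SE = √(s_p²·(1/24+1/11)) = 1.5486
t = (54.167−34.818)/1.5486 = 12.4938
df = 33
p-value (two-sided) = 0.00000
At α=0.01: p < α → reject H₀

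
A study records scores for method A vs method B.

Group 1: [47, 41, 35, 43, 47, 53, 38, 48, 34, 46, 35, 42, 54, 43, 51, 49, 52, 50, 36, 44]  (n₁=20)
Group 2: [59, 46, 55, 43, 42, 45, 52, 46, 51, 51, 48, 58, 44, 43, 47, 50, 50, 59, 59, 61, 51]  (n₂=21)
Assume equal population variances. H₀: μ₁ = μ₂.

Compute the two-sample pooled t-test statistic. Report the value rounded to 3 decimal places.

x̄₁=44.400, s₁=6.353, n₁=20
x̄₂=50.476, s₂=6.013, n₂=21
s_p² = [19·6.353² + 20·6.013²]/39 = 38.2061
SE = √(s_p²·(1/20+1/21)) = 1.9312
t = (44.400−50.476)/1.9312 = -3.1463
df = 39

test statistic = -3.146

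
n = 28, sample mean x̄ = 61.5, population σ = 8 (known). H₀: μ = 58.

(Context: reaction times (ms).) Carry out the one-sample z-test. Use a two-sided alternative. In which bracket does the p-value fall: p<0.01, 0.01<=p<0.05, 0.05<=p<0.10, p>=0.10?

SE = σ/√n = 8/√28 = 1.5119
z = (x̄−μ₀)/SE = (61.5−58)/1.5119 = 2.3150
p-value (two-sided) = 0.02061
→ bracket: 0.01<=p<0.05

p-value bracket: 0.01<=p<0.05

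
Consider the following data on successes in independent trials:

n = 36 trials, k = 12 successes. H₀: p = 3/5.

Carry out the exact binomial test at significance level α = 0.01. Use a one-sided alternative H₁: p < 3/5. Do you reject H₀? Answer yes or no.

reject H₀: yes

Exact binomial: n=36, k=12, p₀=3/5=0.6000
P(X≤12) from Σ C(n,i)·p₀^i·(1−p₀)^(n−i)
p-value (one-sided, H₁ less) = 0.00110
At α=0.01: p < α → reject H₀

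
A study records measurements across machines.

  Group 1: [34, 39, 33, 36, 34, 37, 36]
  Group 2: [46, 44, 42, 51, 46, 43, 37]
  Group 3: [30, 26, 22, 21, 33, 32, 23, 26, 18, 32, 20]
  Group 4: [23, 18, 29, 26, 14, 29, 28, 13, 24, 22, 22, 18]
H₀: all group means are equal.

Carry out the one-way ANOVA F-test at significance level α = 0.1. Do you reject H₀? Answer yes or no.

reject H₀: yes

Group means [35.57, 44.14, 25.73, 22.17], grand mean 29.919
SSB = Σnᵢ(x̄ᵢ−x̄)² = 2554.337; SSW = ΣΣ(x−x̄ᵢ)² = 754.420
MSB = 2554.337/3 = 851.4456; MSW = 754.420/33 = 22.8612
F = MSB/MSW = 37.2441
df = (3, 33)
p-value (upper-tail) = 0.00000
At α=0.1: p < α → reject H₀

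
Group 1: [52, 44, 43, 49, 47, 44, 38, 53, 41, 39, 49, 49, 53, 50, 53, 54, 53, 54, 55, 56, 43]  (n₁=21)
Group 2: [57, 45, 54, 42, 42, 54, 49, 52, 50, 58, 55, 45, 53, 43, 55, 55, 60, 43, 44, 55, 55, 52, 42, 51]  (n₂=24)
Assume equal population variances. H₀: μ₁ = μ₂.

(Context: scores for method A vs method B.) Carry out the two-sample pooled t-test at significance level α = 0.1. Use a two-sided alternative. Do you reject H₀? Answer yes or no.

reject H₀: no

x̄₁=48.524, s₁=5.546, n₁=21
x̄₂=50.458, s₂=5.748, n₂=24
s_p² = [20·5.546² + 23·5.748²]/43 = 31.9813
SE = √(s_p²·(1/21+1/24)) = 1.6898
t = (48.524−50.458)/1.6898 = -1.1448
df = 43
p-value (two-sided) = 0.25862
At α=0.1: p ≥ α → fail to reject H₀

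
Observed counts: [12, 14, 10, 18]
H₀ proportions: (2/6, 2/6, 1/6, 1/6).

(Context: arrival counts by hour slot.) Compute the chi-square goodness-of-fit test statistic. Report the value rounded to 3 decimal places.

test statistic = 12.000

n = 54; E_i = n·p_i = [18.00, 18.00, 9.00, 9.00]
χ² = (12−18.00)²/18.00 + (14−18.00)²/18.00 + (10−9.00)²/9.00 + (18−9.00)²/9.00 = 12.0000
df = 3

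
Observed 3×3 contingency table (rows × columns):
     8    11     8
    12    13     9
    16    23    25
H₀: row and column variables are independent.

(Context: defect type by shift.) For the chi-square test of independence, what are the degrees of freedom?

degrees of freedom = 4

df = (r−1)(c−1) = (3−1)·(3−1) = 4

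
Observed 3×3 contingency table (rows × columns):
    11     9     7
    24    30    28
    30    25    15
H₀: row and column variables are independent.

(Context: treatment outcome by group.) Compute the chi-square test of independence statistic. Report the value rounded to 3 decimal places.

Row totals [27, 82, 70], col totals [65, 64, 50], n=179
χ² = (11−9.80)²/9.80 + (9−9.65)²/9.65 + (7−7.54)²/7.54 + (24−29.78)²/29.78 + (30−29.32)²/29.32 + (28−22.91)²/22.91 + (30−25.42)²/25.42 + (25−25.03)²/25.03 + (15−19.55)²/19.55 = 4.3846
df = 4

test statistic = 4.385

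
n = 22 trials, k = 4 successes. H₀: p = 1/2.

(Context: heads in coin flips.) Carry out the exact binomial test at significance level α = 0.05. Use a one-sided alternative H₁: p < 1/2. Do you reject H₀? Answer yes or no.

reject H₀: yes

Exact binomial: n=22, k=4, p₀=1/2=0.5000
P(X≤4) from Σ C(n,i)·p₀^i·(1−p₀)^(n−i)
p-value (one-sided, H₁ less) = 0.00217
At α=0.05: p < α → reject H₀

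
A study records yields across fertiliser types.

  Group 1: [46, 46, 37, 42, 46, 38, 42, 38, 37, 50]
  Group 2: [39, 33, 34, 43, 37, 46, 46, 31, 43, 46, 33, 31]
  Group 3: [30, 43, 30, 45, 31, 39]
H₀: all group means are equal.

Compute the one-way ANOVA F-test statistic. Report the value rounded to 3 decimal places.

Group means [42.20, 38.50, 36.33], grand mean 39.357
SSB = Σnᵢ(x̄ᵢ−x̄)² = 144.495; SSW = ΣΣ(x−x̄ᵢ)² = 833.933
MSB = 144.495/2 = 72.2476; MSW = 833.933/25 = 33.3573
F = MSB/MSW = 2.1659
df = (2, 25)

test statistic = 2.166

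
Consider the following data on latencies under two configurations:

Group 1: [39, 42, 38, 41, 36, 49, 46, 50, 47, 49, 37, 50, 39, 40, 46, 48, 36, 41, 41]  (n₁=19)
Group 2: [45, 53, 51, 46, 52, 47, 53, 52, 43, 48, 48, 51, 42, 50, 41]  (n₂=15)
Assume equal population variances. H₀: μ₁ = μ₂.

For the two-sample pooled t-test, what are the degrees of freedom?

df = n₁ + n₂ − 2 = 19 + 15 − 2 = 32

degrees of freedom = 32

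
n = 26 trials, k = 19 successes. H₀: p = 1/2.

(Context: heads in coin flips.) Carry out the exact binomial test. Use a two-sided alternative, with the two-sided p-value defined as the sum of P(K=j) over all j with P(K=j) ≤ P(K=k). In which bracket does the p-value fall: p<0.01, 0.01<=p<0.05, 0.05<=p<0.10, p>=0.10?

Exact binomial: n=26, k=19, p₀=1/2=0.5000
P(X=j) = C(n,j)·p₀^j·(1−p₀)^(n−j); p = Σ P(X=j) over j with P(X=j) ≤ P(X=19)
p-value (two-sided) = 0.02896
→ bracket: 0.01<=p<0.05

p-value bracket: 0.01<=p<0.05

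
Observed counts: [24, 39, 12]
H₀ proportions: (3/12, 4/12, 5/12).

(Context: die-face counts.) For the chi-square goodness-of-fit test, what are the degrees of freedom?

degrees of freedom = 2

df = k − 1 = 3 − 1 = 2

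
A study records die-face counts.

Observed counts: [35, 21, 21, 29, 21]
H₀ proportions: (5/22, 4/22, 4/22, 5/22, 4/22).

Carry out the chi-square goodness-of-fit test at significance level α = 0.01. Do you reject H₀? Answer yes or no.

n = 127; E_i = n·p_i = [28.86, 23.09, 23.09, 28.86, 23.09]
χ² = (35−28.86)²/28.86 + (21−23.09)²/23.09 + (21−23.09)²/23.09 + (29−28.86)²/28.86 + (21−23.09)²/23.09 = 1.8732
df = 4
p-value (upper-tail) = 0.75906
At α=0.01: p ≥ α → fail to reject H₀

reject H₀: no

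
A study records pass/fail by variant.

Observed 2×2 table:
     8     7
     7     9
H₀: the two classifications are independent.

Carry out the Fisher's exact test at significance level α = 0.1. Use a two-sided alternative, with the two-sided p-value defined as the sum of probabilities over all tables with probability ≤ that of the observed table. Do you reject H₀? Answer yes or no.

reject H₀: no

Margins: r₁=15, r₂=16, c₁=15, c₂=16, n=31
p_obs = C(15,8)·C(16,7)/C(31,15); sum pmf over tables with pmf ≤ p_obs
p-value (two-sided) = 0.72443
At α=0.1: p ≥ α → fail to reject H₀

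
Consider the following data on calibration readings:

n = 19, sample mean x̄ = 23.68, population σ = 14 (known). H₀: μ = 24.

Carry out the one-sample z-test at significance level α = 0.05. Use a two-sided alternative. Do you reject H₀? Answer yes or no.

SE = σ/√n = 14/√19 = 3.2118
z = (x̄−μ₀)/SE = (23.68−24)/3.2118 = -0.0996
p-value (two-sided) = 0.92064
At α=0.05: p ≥ α → fail to reject H₀

reject H₀: no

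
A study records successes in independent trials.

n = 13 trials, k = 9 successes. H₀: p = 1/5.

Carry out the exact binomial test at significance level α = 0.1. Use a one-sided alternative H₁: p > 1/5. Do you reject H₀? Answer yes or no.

reject H₀: yes

Exact binomial: n=13, k=9, p₀=1/5=0.2000
P(X≥9) from Σ C(n,i)·p₀^i·(1−p₀)^(n−i)
p-value (one-sided, H₁ greater) = 0.00017
At α=0.1: p < α → reject H₀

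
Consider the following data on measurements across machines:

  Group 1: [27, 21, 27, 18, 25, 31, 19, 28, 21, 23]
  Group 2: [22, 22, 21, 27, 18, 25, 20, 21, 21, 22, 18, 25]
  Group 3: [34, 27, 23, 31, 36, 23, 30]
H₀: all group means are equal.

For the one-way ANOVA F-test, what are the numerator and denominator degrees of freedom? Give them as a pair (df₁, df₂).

k = 3 groups, N = 29 total
df = (k−1, N−k) = (3−1, 29−3) = (2, 26)

degrees of freedom = [2, 26]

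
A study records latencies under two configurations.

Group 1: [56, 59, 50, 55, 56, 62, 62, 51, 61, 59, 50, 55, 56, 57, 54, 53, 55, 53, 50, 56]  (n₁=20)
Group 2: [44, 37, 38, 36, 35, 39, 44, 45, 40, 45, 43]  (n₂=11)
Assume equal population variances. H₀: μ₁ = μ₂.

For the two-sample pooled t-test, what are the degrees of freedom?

degrees of freedom = 29

df = n₁ + n₂ − 2 = 20 + 11 − 2 = 29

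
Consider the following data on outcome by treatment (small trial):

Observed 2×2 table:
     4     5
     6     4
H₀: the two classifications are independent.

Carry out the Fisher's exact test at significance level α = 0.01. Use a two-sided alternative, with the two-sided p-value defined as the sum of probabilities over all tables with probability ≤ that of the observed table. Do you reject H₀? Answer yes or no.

Margins: r₁=9, r₂=10, c₁=10, c₂=9, n=19
p_obs = C(9,4)·C(10,6)/C(19,10); sum pmf over tables with pmf ≤ p_obs
p-value (two-sided) = 0.65628
At α=0.01: p ≥ α → fail to reject H₀

reject H₀: no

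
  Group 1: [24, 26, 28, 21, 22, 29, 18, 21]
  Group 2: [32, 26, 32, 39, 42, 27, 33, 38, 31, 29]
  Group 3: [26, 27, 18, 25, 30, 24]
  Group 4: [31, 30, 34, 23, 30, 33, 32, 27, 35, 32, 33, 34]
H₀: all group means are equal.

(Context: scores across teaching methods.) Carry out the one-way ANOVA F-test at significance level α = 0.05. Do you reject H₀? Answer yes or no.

reject H₀: yes

Group means [23.62, 32.90, 25.00, 31.17], grand mean 28.944
SSB = Σnᵢ(x̄ᵢ−x̄)² = 535.447; SSW = ΣΣ(x−x̄ᵢ)² = 556.442
MSB = 535.447/3 = 178.4824; MSW = 556.442/32 = 17.3888
F = MSB/MSW = 10.2642
df = (3, 32)
p-value (upper-tail) = 0.00007
At α=0.05: p < α → reject H₀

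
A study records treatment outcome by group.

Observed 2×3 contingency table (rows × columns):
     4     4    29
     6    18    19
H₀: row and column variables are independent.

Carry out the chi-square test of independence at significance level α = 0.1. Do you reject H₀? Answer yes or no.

Row totals [37, 43], col totals [10, 22, 48], n=80
χ² = (4−4.62)²/4.62 + (4−10.18)²/10.18 + (29−22.20)²/22.20 + (6−5.38)²/5.38 + (18−11.82)²/11.82 + (19−25.80)²/25.80 = 11.0043
df = 2
p-value (upper-tail) = 0.00408
At α=0.1: p < α → reject H₀

reject H₀: yes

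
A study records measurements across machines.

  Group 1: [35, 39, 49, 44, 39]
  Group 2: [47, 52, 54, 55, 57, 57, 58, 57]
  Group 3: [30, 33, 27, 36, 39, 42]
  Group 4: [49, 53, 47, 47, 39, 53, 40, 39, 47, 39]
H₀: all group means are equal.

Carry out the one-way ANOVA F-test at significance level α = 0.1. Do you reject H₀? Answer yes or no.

reject H₀: yes

Group means [41.20, 54.62, 34.50, 45.30], grand mean 44.931
SSB = Σnᵢ(x̄ᵢ−x̄)² = 1475.587; SSW = ΣΣ(x−x̄ᵢ)² = 656.275
MSB = 1475.587/3 = 491.8624; MSW = 656.275/25 = 26.2510
F = MSB/MSW = 18.7369
df = (3, 25)
p-value (upper-tail) = 0.00000
At α=0.1: p < α → reject H₀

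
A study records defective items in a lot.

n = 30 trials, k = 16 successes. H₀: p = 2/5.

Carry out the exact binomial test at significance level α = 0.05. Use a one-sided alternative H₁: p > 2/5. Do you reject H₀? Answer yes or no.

Exact binomial: n=30, k=16, p₀=2/5=0.4000
P(X≥16) from Σ C(n,i)·p₀^i·(1−p₀)^(n−i)
p-value (one-sided, H₁ greater) = 0.09706
At α=0.05: p ≥ α → fail to reject H₀

reject H₀: no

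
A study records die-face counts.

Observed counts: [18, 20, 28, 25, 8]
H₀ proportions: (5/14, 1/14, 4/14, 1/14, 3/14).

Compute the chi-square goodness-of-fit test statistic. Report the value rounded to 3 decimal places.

test statistic = 85.847

n = 99; E_i = n·p_i = [35.36, 7.07, 28.29, 7.07, 21.21]
χ² = (18−35.36)²/35.36 + (20−7.07)²/7.07 + (28−28.29)²/28.29 + (25−7.07)²/7.07 + (8−21.21)²/21.21 = 85.8471
df = 4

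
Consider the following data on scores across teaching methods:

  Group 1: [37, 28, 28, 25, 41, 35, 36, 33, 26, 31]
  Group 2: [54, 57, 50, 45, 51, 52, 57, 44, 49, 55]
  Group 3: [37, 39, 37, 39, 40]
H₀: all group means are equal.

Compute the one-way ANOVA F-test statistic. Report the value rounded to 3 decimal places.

test statistic = 47.743

Group means [32.00, 51.40, 38.40], grand mean 41.040
SSB = Σnᵢ(x̄ᵢ−x̄)² = 1925.360; SSW = ΣΣ(x−x̄ᵢ)² = 443.600
MSB = 1925.360/2 = 962.6800; MSW = 443.600/22 = 20.1636
F = MSB/MSW = 47.7434
df = (2, 22)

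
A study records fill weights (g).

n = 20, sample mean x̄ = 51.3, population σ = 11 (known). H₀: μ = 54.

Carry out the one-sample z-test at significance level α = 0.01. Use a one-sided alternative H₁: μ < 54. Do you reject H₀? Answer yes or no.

reject H₀: no

SE = σ/√n = 11/√20 = 2.4597
z = (x̄−μ₀)/SE = (51.3−54)/2.4597 = -1.0977
p-value (one-sided, H₁ less) = 0.13617
At α=0.01: p ≥ α → fail to reject H₀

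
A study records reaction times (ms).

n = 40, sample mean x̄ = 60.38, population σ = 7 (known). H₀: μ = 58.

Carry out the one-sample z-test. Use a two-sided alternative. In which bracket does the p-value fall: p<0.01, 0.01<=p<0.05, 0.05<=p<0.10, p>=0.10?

p-value bracket: 0.01<=p<0.05

SE = σ/√n = 7/√40 = 1.1068
z = (x̄−μ₀)/SE = (60.38−58)/1.1068 = 2.1503
p-value (two-sided) = 0.03153
→ bracket: 0.01<=p<0.05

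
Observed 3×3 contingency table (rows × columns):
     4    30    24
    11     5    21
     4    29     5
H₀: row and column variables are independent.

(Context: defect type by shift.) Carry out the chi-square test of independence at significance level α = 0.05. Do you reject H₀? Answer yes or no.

Row totals [58, 37, 38], col totals [19, 64, 50], n=133
χ² = (4−8.29)²/8.29 + (30−27.91)²/27.91 + (24−21.80)²/21.80 + (11−5.29)²/5.29 + (5−17.80)²/17.80 + (21−13.91)²/13.91 + (4−5.43)²/5.43 + (29−18.29)²/18.29 + (5−14.29)²/14.29 = 34.2843
df = 4
p-value (upper-tail) = 0.00000
At α=0.05: p < α → reject H₀

reject H₀: yes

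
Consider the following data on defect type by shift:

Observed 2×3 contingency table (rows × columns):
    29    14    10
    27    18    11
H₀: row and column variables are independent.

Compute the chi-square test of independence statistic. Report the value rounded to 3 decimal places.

test statistic = 0.537

Row totals [53, 56], col totals [56, 32, 21], n=109
χ² = (29−27.23)²/27.23 + (14−15.56)²/15.56 + (10−10.21)²/10.21 + (27−28.77)²/28.77 + (18−16.44)²/16.44 + (11−10.79)²/10.79 = 0.5369
df = 2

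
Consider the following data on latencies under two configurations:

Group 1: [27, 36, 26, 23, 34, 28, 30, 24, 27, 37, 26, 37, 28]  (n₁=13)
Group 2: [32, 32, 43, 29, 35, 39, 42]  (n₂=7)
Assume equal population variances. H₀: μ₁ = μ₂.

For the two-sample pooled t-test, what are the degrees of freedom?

df = n₁ + n₂ − 2 = 13 + 7 − 2 = 18

degrees of freedom = 18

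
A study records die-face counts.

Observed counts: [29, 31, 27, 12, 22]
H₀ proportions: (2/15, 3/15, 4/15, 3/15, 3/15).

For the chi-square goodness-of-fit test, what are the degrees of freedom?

df = k − 1 = 5 − 1 = 4

degrees of freedom = 4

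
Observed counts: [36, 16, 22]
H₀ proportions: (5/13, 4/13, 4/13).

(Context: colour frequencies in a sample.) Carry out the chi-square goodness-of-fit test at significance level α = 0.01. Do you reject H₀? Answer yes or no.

n = 74; E_i = n·p_i = [28.46, 22.77, 22.77]
χ² = (36−28.46)²/28.46 + (16−22.77)²/22.77 + (22−22.77)²/22.77 = 4.0351
df = 2
p-value (upper-tail) = 0.13298
At α=0.01: p ≥ α → fail to reject H₀

reject H₀: no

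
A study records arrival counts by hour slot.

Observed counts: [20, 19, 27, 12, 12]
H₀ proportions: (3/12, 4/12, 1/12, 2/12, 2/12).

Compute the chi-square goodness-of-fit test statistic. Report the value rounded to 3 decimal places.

n = 90; E_i = n·p_i = [22.50, 30.00, 7.50, 15.00, 15.00]
χ² = (20−22.50)²/22.50 + (19−30.00)²/30.00 + (27−7.50)²/7.50 + (12−15.00)²/15.00 + (12−15.00)²/15.00 = 56.2111
df = 4

test statistic = 56.211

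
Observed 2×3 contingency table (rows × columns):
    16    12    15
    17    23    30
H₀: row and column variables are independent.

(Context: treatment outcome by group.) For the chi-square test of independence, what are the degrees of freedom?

df = (r−1)(c−1) = (2−1)·(3−1) = 2

degrees of freedom = 2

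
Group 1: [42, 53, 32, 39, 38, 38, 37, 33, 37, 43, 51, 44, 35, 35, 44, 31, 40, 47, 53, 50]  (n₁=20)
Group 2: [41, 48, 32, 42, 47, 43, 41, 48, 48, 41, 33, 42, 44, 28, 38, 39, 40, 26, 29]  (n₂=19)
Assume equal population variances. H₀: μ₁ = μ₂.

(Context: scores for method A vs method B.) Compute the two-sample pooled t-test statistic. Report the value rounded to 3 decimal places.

x̄₁=41.100, s₁=6.882, n₁=20
x̄₂=39.474, s₂=6.875, n₂=19
s_p² = [19·6.882² + 18·6.875²]/37 = 47.3118
SE = √(s_p²·(1/20+1/19)) = 2.2036
t = (41.100−39.474)/2.2036 = 0.7380
df = 37

test statistic = 0.738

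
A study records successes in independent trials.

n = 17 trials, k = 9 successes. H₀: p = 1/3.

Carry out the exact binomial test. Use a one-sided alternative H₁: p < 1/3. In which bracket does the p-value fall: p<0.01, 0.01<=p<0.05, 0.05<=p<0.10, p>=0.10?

p-value bracket: p>=0.10

Exact binomial: n=17, k=9, p₀=1/3=0.3333
P(X≤9) from Σ C(n,i)·p₀^i·(1−p₀)^(n−i)
p-value (one-sided, H₁ less) = 0.97272
→ bracket: p>=0.10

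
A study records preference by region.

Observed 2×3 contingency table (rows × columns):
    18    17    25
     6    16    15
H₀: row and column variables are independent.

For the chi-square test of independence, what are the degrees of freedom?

df = (r−1)(c−1) = (2−1)·(3−1) = 2

degrees of freedom = 2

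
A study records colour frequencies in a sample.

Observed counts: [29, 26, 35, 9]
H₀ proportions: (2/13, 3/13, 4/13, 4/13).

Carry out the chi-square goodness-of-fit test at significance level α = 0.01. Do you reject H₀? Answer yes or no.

n = 99; E_i = n·p_i = [15.23, 22.85, 30.46, 30.46]
χ² = (29−15.23)²/15.23 + (26−22.85)²/22.85 + (35−30.46)²/30.46 + (9−30.46)²/30.46 = 28.6801
df = 3
p-value (upper-tail) = 0.00000
At α=0.01: p < α → reject H₀

reject H₀: yes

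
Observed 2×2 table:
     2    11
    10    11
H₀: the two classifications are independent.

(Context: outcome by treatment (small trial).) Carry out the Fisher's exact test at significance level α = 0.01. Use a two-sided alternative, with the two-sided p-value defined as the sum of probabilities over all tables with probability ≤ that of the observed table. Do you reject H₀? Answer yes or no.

Margins: r₁=13, r₂=21, c₁=12, c₂=22, n=34
p_obs = C(13,2)·C(21,10)/C(34,12); sum pmf over tables with pmf ≤ p_obs
p-value (two-sided) = 0.07496
At α=0.01: p ≥ α → fail to reject H₀

reject H₀: no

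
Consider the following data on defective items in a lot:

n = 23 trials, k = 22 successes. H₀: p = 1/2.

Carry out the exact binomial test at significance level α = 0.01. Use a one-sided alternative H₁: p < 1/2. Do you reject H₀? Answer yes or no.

Exact binomial: n=23, k=22, p₀=1/2=0.5000
P(X≤22) from Σ C(n,i)·p₀^i·(1−p₀)^(n−i)
p-value (one-sided, H₁ less) = 1.00000
At α=0.01: p ≥ α → fail to reject H₀

reject H₀: no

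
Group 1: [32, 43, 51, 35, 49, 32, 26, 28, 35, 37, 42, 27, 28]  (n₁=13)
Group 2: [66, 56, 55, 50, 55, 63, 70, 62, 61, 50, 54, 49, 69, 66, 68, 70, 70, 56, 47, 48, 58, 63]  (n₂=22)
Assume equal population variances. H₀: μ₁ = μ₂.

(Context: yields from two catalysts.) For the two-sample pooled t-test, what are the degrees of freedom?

degrees of freedom = 33

df = n₁ + n₂ − 2 = 13 + 22 − 2 = 33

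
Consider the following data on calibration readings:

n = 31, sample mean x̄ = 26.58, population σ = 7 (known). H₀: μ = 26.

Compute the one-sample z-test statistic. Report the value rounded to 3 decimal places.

SE = σ/√n = 7/√31 = 1.2572
z = (x̄−μ₀)/SE = (26.58−26)/1.2572 = 0.4613

test statistic = 0.461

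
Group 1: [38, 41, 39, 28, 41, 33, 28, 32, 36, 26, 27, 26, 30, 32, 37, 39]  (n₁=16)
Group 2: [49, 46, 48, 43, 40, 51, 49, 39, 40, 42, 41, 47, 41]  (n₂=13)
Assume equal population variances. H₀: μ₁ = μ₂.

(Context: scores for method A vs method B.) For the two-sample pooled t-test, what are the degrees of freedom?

degrees of freedom = 27

df = n₁ + n₂ − 2 = 16 + 13 − 2 = 27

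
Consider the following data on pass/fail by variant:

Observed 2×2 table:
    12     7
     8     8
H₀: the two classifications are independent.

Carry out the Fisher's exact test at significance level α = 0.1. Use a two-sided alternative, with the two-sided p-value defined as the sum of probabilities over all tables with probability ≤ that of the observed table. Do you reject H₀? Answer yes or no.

reject H₀: no

Margins: r₁=19, r₂=16, c₁=20, c₂=15, n=35
p_obs = C(19,12)·C(16,8)/C(35,20); sum pmf over tables with pmf ≤ p_obs
p-value (two-sided) = 0.50602
At α=0.1: p ≥ α → fail to reject H₀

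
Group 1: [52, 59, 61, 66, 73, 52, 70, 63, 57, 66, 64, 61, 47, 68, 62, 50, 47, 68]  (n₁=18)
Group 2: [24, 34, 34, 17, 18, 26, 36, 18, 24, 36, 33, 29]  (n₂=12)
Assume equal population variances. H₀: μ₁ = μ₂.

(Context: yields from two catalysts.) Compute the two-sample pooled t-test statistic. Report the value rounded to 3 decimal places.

x̄₁=60.333, s₁=7.948, n₁=18
x̄₂=27.417, s₂=7.255, n₂=12
s_p² = [17·7.948² + 11·7.255²]/28 = 59.0327
SE = √(s_p²·(1/18+1/12)) = 2.8634
t = (60.333−27.417)/2.8634 = 11.4957
df = 28

test statistic = 11.496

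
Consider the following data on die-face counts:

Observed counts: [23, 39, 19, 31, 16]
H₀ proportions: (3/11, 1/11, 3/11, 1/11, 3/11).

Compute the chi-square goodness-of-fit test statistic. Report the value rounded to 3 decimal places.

test statistic = 118.125

n = 128; E_i = n·p_i = [34.91, 11.64, 34.91, 11.64, 34.91]
χ² = (23−34.91)²/34.91 + (39−11.64)²/11.64 + (19−34.91)²/34.91 + (31−11.64)²/11.64 + (16−34.91)²/34.91 = 118.1250
df = 4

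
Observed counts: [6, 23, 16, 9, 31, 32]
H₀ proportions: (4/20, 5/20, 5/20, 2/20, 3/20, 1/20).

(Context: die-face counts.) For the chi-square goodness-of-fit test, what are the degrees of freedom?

df = k − 1 = 6 − 1 = 5

degrees of freedom = 5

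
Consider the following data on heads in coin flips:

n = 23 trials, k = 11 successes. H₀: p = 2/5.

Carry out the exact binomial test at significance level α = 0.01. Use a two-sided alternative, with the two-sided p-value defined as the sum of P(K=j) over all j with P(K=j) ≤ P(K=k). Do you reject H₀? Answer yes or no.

reject H₀: no

Exact binomial: n=23, k=11, p₀=2/5=0.4000
P(X=j) = C(n,j)·p₀^j·(1−p₀)^(n−j); p = Σ P(X=j) over j with P(X=j) ≤ P(X=11)
p-value (two-sided) = 0.52436
At α=0.01: p ≥ α → fail to reject H₀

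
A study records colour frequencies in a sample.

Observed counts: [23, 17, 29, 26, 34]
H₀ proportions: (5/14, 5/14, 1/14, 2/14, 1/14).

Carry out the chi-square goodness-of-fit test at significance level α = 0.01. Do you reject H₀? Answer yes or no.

reject H₀: yes

n = 129; E_i = n·p_i = [46.07, 46.07, 9.21, 18.43, 9.21]
χ² = (23−46.07)²/46.07 + (17−46.07)²/46.07 + (29−9.21)²/9.21 + (26−18.43)²/18.43 + (34−9.21)²/9.21 = 142.1659
df = 4
p-value (upper-tail) = 0.00000
At α=0.01: p < α → reject H₀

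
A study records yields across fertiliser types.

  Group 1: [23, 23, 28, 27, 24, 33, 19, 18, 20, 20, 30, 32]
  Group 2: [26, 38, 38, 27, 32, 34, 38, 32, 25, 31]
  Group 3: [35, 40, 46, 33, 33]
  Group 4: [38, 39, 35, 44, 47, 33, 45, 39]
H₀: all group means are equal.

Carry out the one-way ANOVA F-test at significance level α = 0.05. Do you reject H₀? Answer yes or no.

Group means [24.75, 32.10, 37.40, 40.00], grand mean 32.143
SSB = Σnᵢ(x̄ᵢ−x̄)² = 1287.936; SSW = ΣΣ(x−x̄ᵢ)² = 812.350
MSB = 1287.936/3 = 429.3119; MSW = 812.350/31 = 26.2048
F = MSB/MSW = 16.3829
df = (3, 31)
p-value (upper-tail) = 0.00000
At α=0.05: p < α → reject H₀

reject H₀: yes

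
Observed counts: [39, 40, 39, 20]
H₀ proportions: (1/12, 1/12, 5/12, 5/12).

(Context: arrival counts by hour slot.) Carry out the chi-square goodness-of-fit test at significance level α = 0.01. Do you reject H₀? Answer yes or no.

n = 138; E_i = n·p_i = [11.50, 11.50, 57.50, 57.50]
χ² = (39−11.50)²/11.50 + (40−11.50)²/11.50 + (39−57.50)²/57.50 + (20−57.50)²/57.50 = 166.8000
df = 3
p-value (upper-tail) = 0.00000
At α=0.01: p < α → reject H₀

reject H₀: yes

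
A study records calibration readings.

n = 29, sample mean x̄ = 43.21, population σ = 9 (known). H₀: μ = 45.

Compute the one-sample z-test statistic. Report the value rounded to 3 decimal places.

SE = σ/√n = 9/√29 = 1.6713
z = (x̄−μ₀)/SE = (43.21−45)/1.6713 = -1.0710

test statistic = -1.071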